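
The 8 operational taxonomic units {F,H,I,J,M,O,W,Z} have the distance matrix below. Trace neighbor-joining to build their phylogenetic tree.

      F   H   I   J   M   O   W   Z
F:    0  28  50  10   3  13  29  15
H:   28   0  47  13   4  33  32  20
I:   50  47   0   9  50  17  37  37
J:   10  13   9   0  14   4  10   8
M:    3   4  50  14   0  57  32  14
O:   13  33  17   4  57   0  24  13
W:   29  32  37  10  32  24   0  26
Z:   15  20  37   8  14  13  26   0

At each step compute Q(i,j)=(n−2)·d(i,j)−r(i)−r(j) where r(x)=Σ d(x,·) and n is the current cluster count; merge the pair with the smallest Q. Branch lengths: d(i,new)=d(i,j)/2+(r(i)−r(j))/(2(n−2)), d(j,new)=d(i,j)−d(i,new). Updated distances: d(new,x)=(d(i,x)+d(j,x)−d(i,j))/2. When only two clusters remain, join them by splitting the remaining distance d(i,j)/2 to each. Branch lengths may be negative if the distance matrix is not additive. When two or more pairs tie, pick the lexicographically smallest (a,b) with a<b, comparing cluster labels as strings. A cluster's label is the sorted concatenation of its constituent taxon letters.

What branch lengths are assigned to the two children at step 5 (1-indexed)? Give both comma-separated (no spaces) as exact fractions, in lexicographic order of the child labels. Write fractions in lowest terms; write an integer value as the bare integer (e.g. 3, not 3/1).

iteration 1: select H,M (d=4, Q=-327); attach at lengths (9/4, 7/4); label the merged cluster HM
  updated: d(F,HM)=27/2, d(HM,I)=93/2, d(HM,J)=23/2, d(HM,O)=43, d(HM,W)=30, d(HM,Z)=15
iteration 2: select I,O (d=17, Q=-451/2); attach at lengths (67/4, 1/4); label the merged cluster IO
  updated: d(F,IO)=23, d(HM,IO)=145/4, d(IO,J)=-2, d(IO,W)=22, d(IO,Z)=33/2
iteration 3: select F,HM (d=27/2, Q=-571/4); attach at lengths (153/32, 279/32); label the merged cluster FHM
  updated: d(FHM,IO)=183/8, d(FHM,J)=4, d(FHM,W)=91/4, d(FHM,Z)=33/4
iteration 4: select FHM,Z (d=33/4, Q=-735/8); attach at lengths (191/48, 205/48); label the merged cluster FHMZ
  updated: d(FHMZ,IO)=249/16, d(FHMZ,J)=15/8, d(FHMZ,W)=81/4
iteration 5: select FHMZ,W (d=81/4, Q=-791/16); attach at lengths (415/64, 881/64); label the merged cluster FHMWZ
  updated: d(FHMWZ,IO)=277/32, d(FHMWZ,J)=-67/16
iteration 6: select FHMWZ,IO (d=277/32, Q=-79/32); attach at lengths (207/64, 347/64); label the merged cluster FHIMOWZ
  updated: d(FHIMOWZ,J)=-475/64
iteration 7: select FHIMOWZ,J (d=-475/64); attach at lengths (-475/128, -475/128); label the merged cluster FHIJMOWZ
final tree: (((((F:153/32,(H:9/4,M:7/4):279/32):191/48,Z:205/48):415/64,W:881/64):207/64,(I:67/4,O:1/4):347/64):-475/128,J:-475/128)
total length: 4111/64

415/64,881/64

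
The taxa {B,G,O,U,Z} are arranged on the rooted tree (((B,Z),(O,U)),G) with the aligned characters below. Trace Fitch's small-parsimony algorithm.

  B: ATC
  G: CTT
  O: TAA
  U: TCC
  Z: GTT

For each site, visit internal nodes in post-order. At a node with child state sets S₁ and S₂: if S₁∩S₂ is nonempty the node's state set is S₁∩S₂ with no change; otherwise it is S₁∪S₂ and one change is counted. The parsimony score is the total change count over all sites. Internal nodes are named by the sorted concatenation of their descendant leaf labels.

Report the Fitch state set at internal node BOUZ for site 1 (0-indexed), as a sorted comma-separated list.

[col 0] BZ: children B:{A}, Z:{G} ∪→ {A,G}; cost 1
[col 0] OU: children O:{T}, U:{T} ∩→ {T}; cost 0
[col 0] BOUZ: children BZ:{A,G}, OU:{T} ∪→ {A,G,T}; cost 1
[col 0] BGOUZ: children BOUZ:{A,G,T}, G:{C} ∪→ {A,C,G,T}; cost 1
[col 1] BZ: children B:{T}, Z:{T} ∩→ {T}; cost 0
[col 1] OU: children O:{A}, U:{C} ∪→ {A,C}; cost 1
[col 1] BOUZ: children BZ:{T}, OU:{A,C} ∪→ {A,C,T}; cost 1
[col 1] BGOUZ: children BOUZ:{A,C,T}, G:{T} ∩→ {T}; cost 0
[col 2] BZ: children B:{C}, Z:{T} ∪→ {C,T}; cost 1
[col 2] OU: children O:{A}, U:{C} ∪→ {A,C}; cost 1
[col 2] BOUZ: children BZ:{C,T}, OU:{A,C} ∩→ {C}; cost 0
[col 2] BGOUZ: children BOUZ:{C}, G:{T} ∪→ {C,T}; cost 1
per-site changes: [3, 2, 3]; total = 8

A,C,T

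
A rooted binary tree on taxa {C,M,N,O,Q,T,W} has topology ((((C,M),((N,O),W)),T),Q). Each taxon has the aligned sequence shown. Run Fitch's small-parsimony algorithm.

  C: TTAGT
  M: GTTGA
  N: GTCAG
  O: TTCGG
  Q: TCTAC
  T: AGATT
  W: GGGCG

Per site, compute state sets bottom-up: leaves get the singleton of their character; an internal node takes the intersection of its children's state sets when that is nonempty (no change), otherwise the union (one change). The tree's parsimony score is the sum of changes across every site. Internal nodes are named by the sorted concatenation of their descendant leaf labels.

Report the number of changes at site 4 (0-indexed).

[col 0] CM: children C:{T}, M:{G} ∪→ {G,T}; cost 1
[col 0] NO: children N:{G}, O:{T} ∪→ {G,T}; cost 1
[col 0] NOW: children NO:{G,T}, W:{G} ∩→ {G}; cost 0
[col 0] CMNOW: children CM:{G,T}, NOW:{G} ∩→ {G}; cost 0
[col 0] CMNOTW: children CMNOW:{G}, T:{A} ∪→ {A,G}; cost 1
[col 0] CMNOQTW: children CMNOTW:{A,G}, Q:{T} ∪→ {A,G,T}; cost 1
[col 1] CM: children C:{T}, M:{T} ∩→ {T}; cost 0
[col 1] NO: children N:{T}, O:{T} ∩→ {T}; cost 0
[col 1] NOW: children NO:{T}, W:{G} ∪→ {G,T}; cost 1
[col 1] CMNOW: children CM:{T}, NOW:{G,T} ∩→ {T}; cost 0
[col 1] CMNOTW: children CMNOW:{T}, T:{G} ∪→ {G,T}; cost 1
[col 1] CMNOQTW: children CMNOTW:{G,T}, Q:{C} ∪→ {C,G,T}; cost 1
[col 2] CM: children C:{A}, M:{T} ∪→ {A,T}; cost 1
[col 2] NO: children N:{C}, O:{C} ∩→ {C}; cost 0
[col 2] NOW: children NO:{C}, W:{G} ∪→ {C,G}; cost 1
[col 2] CMNOW: children CM:{A,T}, NOW:{C,G} ∪→ {A,C,G,T}; cost 1
[col 2] CMNOTW: children CMNOW:{A,C,G,T}, T:{A} ∩→ {A}; cost 0
[col 2] CMNOQTW: children CMNOTW:{A}, Q:{T} ∪→ {A,T}; cost 1
[col 3] CM: children C:{G}, M:{G} ∩→ {G}; cost 0
[col 3] NO: children N:{A}, O:{G} ∪→ {A,G}; cost 1
[col 3] NOW: children NO:{A,G}, W:{C} ∪→ {A,C,G}; cost 1
[col 3] CMNOW: children CM:{G}, NOW:{A,C,G} ∩→ {G}; cost 0
[col 3] CMNOTW: children CMNOW:{G}, T:{T} ∪→ {G,T}; cost 1
[col 3] CMNOQTW: children CMNOTW:{G,T}, Q:{A} ∪→ {A,G,T}; cost 1
[col 4] CM: children C:{T}, M:{A} ∪→ {A,T}; cost 1
[col 4] NO: children N:{G}, O:{G} ∩→ {G}; cost 0
[col 4] NOW: children NO:{G}, W:{G} ∩→ {G}; cost 0
[col 4] CMNOW: children CM:{A,T}, NOW:{G} ∪→ {A,G,T}; cost 1
[col 4] CMNOTW: children CMNOW:{A,G,T}, T:{T} ∩→ {T}; cost 0
[col 4] CMNOQTW: children CMNOTW:{T}, Q:{C} ∪→ {C,T}; cost 1
per-site changes: [4, 3, 4, 4, 3]; total = 18

3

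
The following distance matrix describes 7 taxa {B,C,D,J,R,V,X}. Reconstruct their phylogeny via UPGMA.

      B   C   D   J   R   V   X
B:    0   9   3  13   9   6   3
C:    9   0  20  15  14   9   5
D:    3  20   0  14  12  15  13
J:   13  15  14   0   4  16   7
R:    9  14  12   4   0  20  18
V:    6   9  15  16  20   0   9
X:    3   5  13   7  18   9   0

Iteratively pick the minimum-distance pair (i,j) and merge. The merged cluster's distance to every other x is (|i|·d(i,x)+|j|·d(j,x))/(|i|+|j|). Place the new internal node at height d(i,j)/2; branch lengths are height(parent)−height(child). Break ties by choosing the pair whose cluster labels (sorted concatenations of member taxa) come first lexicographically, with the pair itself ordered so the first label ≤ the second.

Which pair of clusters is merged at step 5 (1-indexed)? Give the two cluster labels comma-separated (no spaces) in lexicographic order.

BD,CVX

iteration 1: select B,D (d=3); attach at lengths (3/2, 3/2); label the merged cluster BD
  updated: d(BD,C)=29/2, d(BD,J)=27/2, d(BD,R)=21/2, d(BD,V)=21/2, d(BD,X)=8
iteration 2: select J,R (d=4); attach at lengths (2, 2); label the merged cluster JR
  updated: d(BD,JR)=12, d(C,JR)=29/2, d(JR,V)=18, d(JR,X)=25/2
iteration 3: select C,X (d=5); attach at lengths (5/2, 5/2); label the merged cluster CX
  updated: d(BD,CX)=45/4, d(CX,JR)=27/2, d(CX,V)=9
iteration 4: select CX,V (d=9); attach at lengths (2, 9/2); label the merged cluster CVX
  updated: d(BD,CVX)=11, d(CVX,JR)=15
iteration 5: select BD,CVX (d=11); attach at lengths (4, 1); label the merged cluster BCDVX
  updated: d(BCDVX,JR)=69/5
iteration 6: select BCDVX,JR (d=69/5); attach at lengths (7/5, 49/10); label the merged cluster BCDJRVX
final tree: (((B:3/2,D:3/2):4,((C:5/2,X:5/2):2,V:9/2):1):7/5,(J:2,R:2):49/10)
total length: 149/5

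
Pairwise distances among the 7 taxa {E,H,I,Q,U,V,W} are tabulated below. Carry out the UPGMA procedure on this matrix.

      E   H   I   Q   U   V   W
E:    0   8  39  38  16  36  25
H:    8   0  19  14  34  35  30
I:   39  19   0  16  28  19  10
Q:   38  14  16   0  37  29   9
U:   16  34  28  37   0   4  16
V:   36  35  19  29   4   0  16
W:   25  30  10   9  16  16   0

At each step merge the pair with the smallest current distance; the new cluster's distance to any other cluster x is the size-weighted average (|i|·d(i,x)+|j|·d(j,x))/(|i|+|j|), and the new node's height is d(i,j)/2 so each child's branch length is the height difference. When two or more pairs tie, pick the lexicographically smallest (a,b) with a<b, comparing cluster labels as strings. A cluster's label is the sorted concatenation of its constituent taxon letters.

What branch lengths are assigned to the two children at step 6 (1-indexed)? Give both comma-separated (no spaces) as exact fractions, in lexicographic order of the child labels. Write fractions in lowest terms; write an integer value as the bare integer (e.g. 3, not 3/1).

iteration 1: select U,V (d=4); attach at lengths (2, 2); label the merged cluster UV
  updated: d(E,UV)=26, d(H,UV)=69/2, d(I,UV)=47/2, d(Q,UV)=33, d(UV,W)=16
iteration 2: select E,H (d=8); attach at lengths (4, 4); label the merged cluster EH
  updated: d(EH,I)=29, d(EH,Q)=26, d(EH,UV)=121/4, d(EH,W)=55/2
iteration 3: select Q,W (d=9); attach at lengths (9/2, 9/2); label the merged cluster QW
  updated: d(EH,QW)=107/4, d(I,QW)=13, d(QW,UV)=49/2
iteration 4: select I,QW (d=13); attach at lengths (13/2, 2); label the merged cluster IQW
  updated: d(EH,IQW)=55/2, d(IQW,UV)=145/6
iteration 5: select IQW,UV (d=145/6); attach at lengths (67/12, 121/12); label the merged cluster IQUVW
  updated: d(EH,IQUVW)=143/5
iteration 6: select EH,IQUVW (d=143/5); attach at lengths (103/10, 133/60); label the merged cluster EHIQUVW
final tree: ((E:4,H:4):103/10,((I:13/2,(Q:9/2,W:9/2):2):67/12,(U:2,V:2):121/12):133/60)
total length: 3461/60

103/10,133/60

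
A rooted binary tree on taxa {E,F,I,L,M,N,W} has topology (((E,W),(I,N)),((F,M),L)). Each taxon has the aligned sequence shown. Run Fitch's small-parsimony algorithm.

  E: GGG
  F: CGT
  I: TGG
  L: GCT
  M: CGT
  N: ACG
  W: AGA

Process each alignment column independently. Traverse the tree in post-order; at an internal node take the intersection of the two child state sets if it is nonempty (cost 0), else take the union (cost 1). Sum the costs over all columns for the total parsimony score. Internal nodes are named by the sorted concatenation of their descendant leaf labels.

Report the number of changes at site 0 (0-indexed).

4

[col 0] EW: children E:{G}, W:{A} ∪→ {A,G}; cost 1
[col 0] IN: children I:{T}, N:{A} ∪→ {A,T}; cost 1
[col 0] EINW: children EW:{A,G}, IN:{A,T} ∩→ {A}; cost 0
[col 0] FM: children F:{C}, M:{C} ∩→ {C}; cost 0
[col 0] FLM: children FM:{C}, L:{G} ∪→ {C,G}; cost 1
[col 0] EFILMNW: children EINW:{A}, FLM:{C,G} ∪→ {A,C,G}; cost 1
[col 1] EW: children E:{G}, W:{G} ∩→ {G}; cost 0
[col 1] IN: children I:{G}, N:{C} ∪→ {C,G}; cost 1
[col 1] EINW: children EW:{G}, IN:{C,G} ∩→ {G}; cost 0
[col 1] FM: children F:{G}, M:{G} ∩→ {G}; cost 0
[col 1] FLM: children FM:{G}, L:{C} ∪→ {C,G}; cost 1
[col 1] EFILMNW: children EINW:{G}, FLM:{C,G} ∩→ {G}; cost 0
[col 2] EW: children E:{G}, W:{A} ∪→ {A,G}; cost 1
[col 2] IN: children I:{G}, N:{G} ∩→ {G}; cost 0
[col 2] EINW: children EW:{A,G}, IN:{G} ∩→ {G}; cost 0
[col 2] FM: children F:{T}, M:{T} ∩→ {T}; cost 0
[col 2] FLM: children FM:{T}, L:{T} ∩→ {T}; cost 0
[col 2] EFILMNW: children EINW:{G}, FLM:{T} ∪→ {G,T}; cost 1
per-site changes: [4, 2, 2]; total = 8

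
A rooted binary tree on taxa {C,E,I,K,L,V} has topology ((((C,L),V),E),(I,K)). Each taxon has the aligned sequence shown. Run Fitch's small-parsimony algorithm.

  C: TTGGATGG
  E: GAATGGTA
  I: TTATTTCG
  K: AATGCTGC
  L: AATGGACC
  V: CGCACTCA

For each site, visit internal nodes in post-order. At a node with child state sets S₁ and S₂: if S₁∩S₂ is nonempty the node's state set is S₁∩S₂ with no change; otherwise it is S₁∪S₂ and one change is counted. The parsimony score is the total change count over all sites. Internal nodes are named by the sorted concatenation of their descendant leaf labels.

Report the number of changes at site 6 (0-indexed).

3

[col 0] CL: children C:{T}, L:{A} ∪→ {A,T}; cost 1
[col 0] CLV: children CL:{A,T}, V:{C} ∪→ {A,C,T}; cost 1
[col 0] CELV: children CLV:{A,C,T}, E:{G} ∪→ {A,C,G,T}; cost 1
[col 0] IK: children I:{T}, K:{A} ∪→ {A,T}; cost 1
[col 0] CEIKLV: children CELV:{A,C,G,T}, IK:{A,T} ∩→ {A,T}; cost 0
[col 1] CL: children C:{T}, L:{A} ∪→ {A,T}; cost 1
[col 1] CLV: children CL:{A,T}, V:{G} ∪→ {A,G,T}; cost 1
[col 1] CELV: children CLV:{A,G,T}, E:{A} ∩→ {A}; cost 0
[col 1] IK: children I:{T}, K:{A} ∪→ {A,T}; cost 1
[col 1] CEIKLV: children CELV:{A}, IK:{A,T} ∩→ {A}; cost 0
[col 2] CL: children C:{G}, L:{T} ∪→ {G,T}; cost 1
[col 2] CLV: children CL:{G,T}, V:{C} ∪→ {C,G,T}; cost 1
[col 2] CELV: children CLV:{C,G,T}, E:{A} ∪→ {A,C,G,T}; cost 1
[col 2] IK: children I:{A}, K:{T} ∪→ {A,T}; cost 1
[col 2] CEIKLV: children CELV:{A,C,G,T}, IK:{A,T} ∩→ {A,T}; cost 0
[col 3] CL: children C:{G}, L:{G} ∩→ {G}; cost 0
[col 3] CLV: children CL:{G}, V:{A} ∪→ {A,G}; cost 1
[col 3] CELV: children CLV:{A,G}, E:{T} ∪→ {A,G,T}; cost 1
[col 3] IK: children I:{T}, K:{G} ∪→ {G,T}; cost 1
[col 3] CEIKLV: children CELV:{A,G,T}, IK:{G,T} ∩→ {G,T}; cost 0
[col 4] CL: children C:{A}, L:{G} ∪→ {A,G}; cost 1
[col 4] CLV: children CL:{A,G}, V:{C} ∪→ {A,C,G}; cost 1
[col 4] CELV: children CLV:{A,C,G}, E:{G} ∩→ {G}; cost 0
[col 4] IK: children I:{T}, K:{C} ∪→ {C,T}; cost 1
[col 4] CEIKLV: children CELV:{G}, IK:{C,T} ∪→ {C,G,T}; cost 1
[col 5] CL: children C:{T}, L:{A} ∪→ {A,T}; cost 1
[col 5] CLV: children CL:{A,T}, V:{T} ∩→ {T}; cost 0
[col 5] CELV: children CLV:{T}, E:{G} ∪→ {G,T}; cost 1
[col 5] IK: children I:{T}, K:{T} ∩→ {T}; cost 0
[col 5] CEIKLV: children CELV:{G,T}, IK:{T} ∩→ {T}; cost 0
[col 6] CL: children C:{G}, L:{C} ∪→ {C,G}; cost 1
[col 6] CLV: children CL:{C,G}, V:{C} ∩→ {C}; cost 0
[col 6] CELV: children CLV:{C}, E:{T} ∪→ {C,T}; cost 1
[col 6] IK: children I:{C}, K:{G} ∪→ {C,G}; cost 1
[col 6] CEIKLV: children CELV:{C,T}, IK:{C,G} ∩→ {C}; cost 0
[col 7] CL: children C:{G}, L:{C} ∪→ {C,G}; cost 1
[col 7] CLV: children CL:{C,G}, V:{A} ∪→ {A,C,G}; cost 1
[col 7] CELV: children CLV:{A,C,G}, E:{A} ∩→ {A}; cost 0
[col 7] IK: children I:{G}, K:{C} ∪→ {C,G}; cost 1
[col 7] CEIKLV: children CELV:{A}, IK:{C,G} ∪→ {A,C,G}; cost 1
per-site changes: [4, 3, 4, 3, 4, 2, 3, 4]; total = 27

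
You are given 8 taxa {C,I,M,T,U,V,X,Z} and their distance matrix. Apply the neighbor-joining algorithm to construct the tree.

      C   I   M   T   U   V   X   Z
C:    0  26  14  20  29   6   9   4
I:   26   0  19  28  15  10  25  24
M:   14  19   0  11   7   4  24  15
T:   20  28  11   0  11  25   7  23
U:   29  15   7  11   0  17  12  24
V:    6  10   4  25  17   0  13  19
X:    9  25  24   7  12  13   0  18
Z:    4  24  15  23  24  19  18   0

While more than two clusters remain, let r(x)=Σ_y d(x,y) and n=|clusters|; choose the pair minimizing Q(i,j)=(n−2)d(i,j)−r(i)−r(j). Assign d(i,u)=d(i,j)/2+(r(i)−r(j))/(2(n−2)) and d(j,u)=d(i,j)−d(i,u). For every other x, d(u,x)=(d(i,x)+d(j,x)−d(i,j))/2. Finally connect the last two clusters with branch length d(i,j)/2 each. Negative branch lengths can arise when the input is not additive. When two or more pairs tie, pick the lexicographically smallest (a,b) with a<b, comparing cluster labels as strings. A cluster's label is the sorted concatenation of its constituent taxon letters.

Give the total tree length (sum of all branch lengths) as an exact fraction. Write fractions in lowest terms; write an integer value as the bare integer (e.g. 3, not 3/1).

step 1: merge (C,Z) at d=4, Q=-211; branch lengths C→5/12, Z→43/12; new cluster CZ
  updated: d(CZ,I)=23, d(CZ,M)=25/2, d(CZ,T)=39/2, d(CZ,U)=49/2, d(CZ,V)=21/2, d(CZ,X)=23/2
step 2: merge (T,X) at d=7, Q=-159; branch lengths T→22/5, X→13/5; new cluster TX
  updated: d(CZ,TX)=12, d(I,TX)=23, d(M,TX)=14, d(TX,U)=8, d(TX,V)=31/2
step 3: merge (TX,U) at d=8, Q=-112; branch lengths TX→33/8, U→31/8; new cluster TUX
  updated: d(CZ,TUX)=57/4, d(I,TUX)=15, d(M,TUX)=13/2, d(TUX,V)=49/4
step 4: merge (I,V) at d=10, Q=-295/4; branch lengths I→241/24, V→-1/24; new cluster IV
  updated: d(CZ,IV)=47/4, d(IV,M)=13/2, d(IV,TUX)=69/8
step 5: merge (CZ,IV) at d=47/4, Q=-335/8; branch lengths CZ→281/32, IV→95/32; new cluster CIVZ
  updated: d(CIVZ,M)=29/8, d(CIVZ,TUX)=89/16
step 6: merge (CIVZ,M) at d=29/8, Q=-251/16; branch lengths CIVZ→43/32, M→73/32; new cluster CIMVZ
  updated: d(CIMVZ,TUX)=135/32
step 7: merge (CIMVZ,TUX) at d=135/32; branch lengths CIMVZ→135/64, TUX→135/64; new cluster CIMTUVXZ
final tree: ((((C:5/12,Z:43/12):281/32,(I:241/24,V:-1/24):95/32):43/32,M:73/32):135/64,((T:22/5,X:13/5):33/8,U:31/8):135/64)
total length: 1555/32

1555/32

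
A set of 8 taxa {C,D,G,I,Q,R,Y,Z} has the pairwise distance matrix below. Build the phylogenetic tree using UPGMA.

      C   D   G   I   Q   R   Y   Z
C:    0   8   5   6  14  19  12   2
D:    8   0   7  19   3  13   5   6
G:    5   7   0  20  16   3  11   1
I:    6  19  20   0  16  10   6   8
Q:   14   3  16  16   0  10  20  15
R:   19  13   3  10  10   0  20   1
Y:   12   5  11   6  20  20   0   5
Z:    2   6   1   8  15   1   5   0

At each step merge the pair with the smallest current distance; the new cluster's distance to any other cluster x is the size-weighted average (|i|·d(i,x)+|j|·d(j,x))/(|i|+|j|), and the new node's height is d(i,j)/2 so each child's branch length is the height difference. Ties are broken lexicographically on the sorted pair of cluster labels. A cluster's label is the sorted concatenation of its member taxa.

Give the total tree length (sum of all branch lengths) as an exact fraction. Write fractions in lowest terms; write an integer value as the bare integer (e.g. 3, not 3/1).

1. join G+Z (d=1) ⇒ GZ; edges |G|=1/2, |Z|=1/2
  updated: d(C,GZ)=7/2, d(D,GZ)=13/2, d(GZ,I)=14, d(GZ,Q)=31/2, d(GZ,R)=2, d(GZ,Y)=8
2. join GZ+R (d=2) ⇒ GRZ; edges |GZ|=1/2, |R|=1
  updated: d(C,GRZ)=26/3, d(D,GRZ)=26/3, d(GRZ,I)=38/3, d(GRZ,Q)=41/3, d(GRZ,Y)=12
3. join D+Q (d=3) ⇒ DQ; edges |D|=3/2, |Q|=3/2
  updated: d(C,DQ)=11, d(DQ,GRZ)=67/6, d(DQ,I)=35/2, d(DQ,Y)=25/2
4. join C+I (d=6) ⇒ CI; edges |C|=3, |I|=3
  updated: d(CI,DQ)=57/4, d(CI,GRZ)=32/3, d(CI,Y)=9
5. join CI+Y (d=9) ⇒ CIY; edges |CI|=3/2, |Y|=9/2
  updated: d(CIY,DQ)=41/3, d(CIY,GRZ)=100/9
6. join CIY+GRZ (d=100/9) ⇒ CGIRYZ; edges |CIY|=19/18, |GRZ|=41/9
  updated: d(CGIRYZ,DQ)=149/12
7. join CGIRYZ+DQ (d=149/12) ⇒ CDGIQRYZ; edges |CGIRYZ|=47/72, |DQ|=113/24
final tree: ((((C:3,I:3):3/2,Y:9/2):19/18,((G:1/2,Z:1/2):1/2,R:1):41/9):47/72,(D:3/2,Q:3/2):113/24)
total length: 1025/36

1025/36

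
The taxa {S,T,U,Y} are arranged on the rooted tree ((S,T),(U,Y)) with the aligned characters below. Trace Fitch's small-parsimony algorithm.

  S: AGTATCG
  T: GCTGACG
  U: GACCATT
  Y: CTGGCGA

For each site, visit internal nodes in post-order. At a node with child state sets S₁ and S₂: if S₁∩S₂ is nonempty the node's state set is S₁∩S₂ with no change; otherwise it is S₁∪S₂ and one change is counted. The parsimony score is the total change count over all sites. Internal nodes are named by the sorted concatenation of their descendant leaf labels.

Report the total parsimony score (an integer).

ST@0: {A} ∪ {G} = {A,G} (union, +1)
UY@0: {G} ∪ {C} = {C,G} (union, +1)
STUY@0: {A,G} ∩ {C,G} = {G} (intersection, +0)
ST@1: {G} ∪ {C} = {C,G} (union, +1)
UY@1: {A} ∪ {T} = {A,T} (union, +1)
STUY@1: {C,G} ∪ {A,T} = {A,C,G,T} (union, +1)
ST@2: {T} ∩ {T} = {T} (intersection, +0)
UY@2: {C} ∪ {G} = {C,G} (union, +1)
STUY@2: {T} ∪ {C,G} = {C,G,T} (union, +1)
ST@3: {A} ∪ {G} = {A,G} (union, +1)
UY@3: {C} ∪ {G} = {C,G} (union, +1)
STUY@3: {A,G} ∩ {C,G} = {G} (intersection, +0)
ST@4: {T} ∪ {A} = {A,T} (union, +1)
UY@4: {A} ∪ {C} = {A,C} (union, +1)
STUY@4: {A,T} ∩ {A,C} = {A} (intersection, +0)
ST@5: {C} ∩ {C} = {C} (intersection, +0)
UY@5: {T} ∪ {G} = {G,T} (union, +1)
STUY@5: {C} ∪ {G,T} = {C,G,T} (union, +1)
ST@6: {G} ∩ {G} = {G} (intersection, +0)
UY@6: {T} ∪ {A} = {A,T} (union, +1)
STUY@6: {G} ∪ {A,T} = {A,G,T} (union, +1)
per-site changes: [2, 3, 2, 2, 2, 2, 2]; total = 15

15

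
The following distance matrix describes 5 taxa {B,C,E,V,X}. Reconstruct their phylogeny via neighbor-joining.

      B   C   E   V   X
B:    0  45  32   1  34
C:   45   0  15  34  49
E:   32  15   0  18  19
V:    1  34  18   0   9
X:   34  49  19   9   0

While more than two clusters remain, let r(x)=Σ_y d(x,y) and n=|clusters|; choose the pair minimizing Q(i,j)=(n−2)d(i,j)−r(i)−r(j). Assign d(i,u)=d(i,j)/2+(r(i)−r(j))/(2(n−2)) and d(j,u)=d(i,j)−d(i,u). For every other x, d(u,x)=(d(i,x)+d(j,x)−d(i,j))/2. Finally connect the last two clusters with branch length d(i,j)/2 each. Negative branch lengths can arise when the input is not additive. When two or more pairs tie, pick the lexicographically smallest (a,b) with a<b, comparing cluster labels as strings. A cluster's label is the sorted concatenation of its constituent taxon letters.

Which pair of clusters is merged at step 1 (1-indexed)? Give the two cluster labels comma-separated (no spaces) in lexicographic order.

step 1: merge (C,E) at d=15, Q=-182; branch lengths C→52/3, E→-7/3; new cluster CE
  updated: d(B,CE)=31, d(CE,V)=37/2, d(CE,X)=53/2
step 2: merge (B,V) at d=1, Q=-185/2; branch lengths B→79/8, V→-71/8; new cluster BV
  updated: d(BV,CE)=97/4, d(BV,X)=21
step 3: merge (BV,CE) at d=97/4, Q=-287/4; branch lengths BV→75/8, CE→119/8; new cluster BCEV
  updated: d(BCEV,X)=93/8
step 4: merge (BCEV,X) at d=93/8; branch lengths BCEV→93/16, X→93/16; new cluster BCEVX
final tree: (((B:79/8,V:-71/8):75/8,(C:52/3,E:-7/3):119/8):93/16,X:93/16)
total length: 415/8

C,E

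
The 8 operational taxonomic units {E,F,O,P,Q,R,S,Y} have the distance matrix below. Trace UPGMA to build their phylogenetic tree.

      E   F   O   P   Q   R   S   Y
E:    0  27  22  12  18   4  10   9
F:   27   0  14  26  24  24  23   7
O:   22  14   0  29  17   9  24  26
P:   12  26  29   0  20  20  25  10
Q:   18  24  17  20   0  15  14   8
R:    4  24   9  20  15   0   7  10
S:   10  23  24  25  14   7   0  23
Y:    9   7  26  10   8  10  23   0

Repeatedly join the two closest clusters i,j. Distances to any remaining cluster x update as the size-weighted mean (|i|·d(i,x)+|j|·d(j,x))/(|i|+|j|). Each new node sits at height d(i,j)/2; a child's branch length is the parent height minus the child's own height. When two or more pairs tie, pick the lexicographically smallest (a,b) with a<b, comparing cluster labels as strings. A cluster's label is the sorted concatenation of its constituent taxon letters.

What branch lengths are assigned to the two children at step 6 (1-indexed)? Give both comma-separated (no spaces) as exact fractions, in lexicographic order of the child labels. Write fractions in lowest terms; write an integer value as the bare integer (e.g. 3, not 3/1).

1. join E+R (d=4) ⇒ ER; edges |E|=2, |R|=2
  updated: d(ER,F)=51/2, d(ER,O)=31/2, d(ER,P)=16, d(ER,Q)=33/2, d(ER,S)=17/2, d(ER,Y)=19/2
2. join F+Y (d=7) ⇒ FY; edges |F|=7/2, |Y|=7/2
  updated: d(ER,FY)=35/2, d(FY,O)=20, d(FY,P)=18, d(FY,Q)=16, d(FY,S)=23
3. join ER+S (d=17/2) ⇒ ERS; edges |ER|=9/4, |S|=17/4
  updated: d(ERS,FY)=58/3, d(ERS,O)=55/3, d(ERS,P)=19, d(ERS,Q)=47/3
4. join ERS+Q (d=47/3) ⇒ EQRS; edges |ERS|=43/12, |Q|=47/6
  updated: d(EQRS,FY)=37/2, d(EQRS,O)=18, d(EQRS,P)=77/4
5. join EQRS+O (d=18) ⇒ EOQRS; edges |EQRS|=7/6, |O|=9
  updated: d(EOQRS,FY)=94/5, d(EOQRS,P)=106/5
6. join FY+P (d=18) ⇒ FPY; edges |FY|=11/2, |P|=9
  updated: d(EOQRS,FPY)=98/5
7. join EOQRS+FPY (d=98/5) ⇒ EFOPQRSY; edges |EOQRS|=4/5, |FPY|=4/5
final tree: (((((E:2,R:2):9/4,S:17/4):43/12,Q:47/6):7/6,O:9):4/5,((F:7/2,Y:7/2):11/2,P:9):4/5)
total length: 3311/60

11/2,9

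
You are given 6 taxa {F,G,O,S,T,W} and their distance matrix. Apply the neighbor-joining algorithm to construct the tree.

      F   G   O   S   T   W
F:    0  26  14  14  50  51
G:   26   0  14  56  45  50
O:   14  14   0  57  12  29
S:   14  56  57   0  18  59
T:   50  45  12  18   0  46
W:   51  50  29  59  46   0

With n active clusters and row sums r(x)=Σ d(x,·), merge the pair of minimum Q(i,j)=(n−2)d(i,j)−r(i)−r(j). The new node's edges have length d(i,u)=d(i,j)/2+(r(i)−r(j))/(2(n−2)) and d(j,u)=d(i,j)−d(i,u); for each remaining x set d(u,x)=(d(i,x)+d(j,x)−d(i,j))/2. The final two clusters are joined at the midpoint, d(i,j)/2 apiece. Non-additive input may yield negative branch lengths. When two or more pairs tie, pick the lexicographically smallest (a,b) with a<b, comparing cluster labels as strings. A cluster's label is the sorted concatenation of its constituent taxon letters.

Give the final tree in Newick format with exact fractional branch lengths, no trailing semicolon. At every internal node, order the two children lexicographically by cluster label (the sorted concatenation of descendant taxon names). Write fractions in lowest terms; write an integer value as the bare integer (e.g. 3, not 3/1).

step 1: merge (F,S) at d=14, Q=-303; branch lengths F→7/8, S→105/8; new cluster FS
  updated: d(FS,G)=34, d(FS,O)=57/2, d(FS,T)=27, d(FS,W)=48
step 2: merge (FS,T) at d=27, Q=-373/2; branch lengths FS→59/4, T→49/4; new cluster FST
  updated: d(FST,G)=26, d(FST,O)=27/4, d(FST,W)=67/2
step 3: merge (FST,W) at d=67/2, Q=-447/4; branch lengths FST→83/16, W→453/16; new cluster FSTW
  updated: d(FSTW,G)=85/4, d(FSTW,O)=9/8
step 4: merge (FSTW,G) at d=85/4, Q=-291/8; branch lengths FSTW→67/16, G→273/16; new cluster FGSTW
  updated: d(FGSTW,O)=-49/16
step 5: merge (FGSTW,O) at d=-49/16; branch lengths FGSTW→-49/32, O→-49/32; new cluster FGOSTW
final tree: (((((F:7/8,S:105/8):59/4,T:49/4):83/16,W:453/16):67/16,G:273/16):-49/32,O:-49/32)
total length: 1483/16

(((((F:7/8,S:105/8):59/4,T:49/4):83/16,W:453/16):67/16,G:273/16):-49/32,O:-49/32)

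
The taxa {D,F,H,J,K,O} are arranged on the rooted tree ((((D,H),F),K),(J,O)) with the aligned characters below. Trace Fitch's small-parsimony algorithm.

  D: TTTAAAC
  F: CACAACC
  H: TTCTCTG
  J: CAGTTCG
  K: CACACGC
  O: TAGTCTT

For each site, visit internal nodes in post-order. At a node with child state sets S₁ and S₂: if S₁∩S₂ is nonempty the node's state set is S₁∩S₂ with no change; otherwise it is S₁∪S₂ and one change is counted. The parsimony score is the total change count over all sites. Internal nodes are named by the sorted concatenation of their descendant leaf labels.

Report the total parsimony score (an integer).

site 0, node DH: D={T} ∩ H={T} → {T} (+0)
site 0, node DFH: DH={T} ∪ F={C} → {C,T} (+1)
site 0, node DFHK: DFH={C,T} ∩ K={C} → {C} (+0)
site 0, node JO: J={C} ∪ O={T} → {C,T} (+1)
site 0, node DFHJKO: DFHK={C} ∩ JO={C,T} → {C} (+0)
site 1, node DH: D={T} ∩ H={T} → {T} (+0)
site 1, node DFH: DH={T} ∪ F={A} → {A,T} (+1)
site 1, node DFHK: DFH={A,T} ∩ K={A} → {A} (+0)
site 1, node JO: J={A} ∩ O={A} → {A} (+0)
site 1, node DFHJKO: DFHK={A} ∩ JO={A} → {A} (+0)
site 2, node DH: D={T} ∪ H={C} → {C,T} (+1)
site 2, node DFH: DH={C,T} ∩ F={C} → {C} (+0)
site 2, node DFHK: DFH={C} ∩ K={C} → {C} (+0)
site 2, node JO: J={G} ∩ O={G} → {G} (+0)
site 2, node DFHJKO: DFHK={C} ∪ JO={G} → {C,G} (+1)
site 3, node DH: D={A} ∪ H={T} → {A,T} (+1)
site 3, node DFH: DH={A,T} ∩ F={A} → {A} (+0)
site 3, node DFHK: DFH={A} ∩ K={A} → {A} (+0)
site 3, node JO: J={T} ∩ O={T} → {T} (+0)
site 3, node DFHJKO: DFHK={A} ∪ JO={T} → {A,T} (+1)
site 4, node DH: D={A} ∪ H={C} → {A,C} (+1)
site 4, node DFH: DH={A,C} ∩ F={A} → {A} (+0)
site 4, node DFHK: DFH={A} ∪ K={C} → {A,C} (+1)
site 4, node JO: J={T} ∪ O={C} → {C,T} (+1)
site 4, node DFHJKO: DFHK={A,C} ∩ JO={C,T} → {C} (+0)
site 5, node DH: D={A} ∪ H={T} → {A,T} (+1)
site 5, node DFH: DH={A,T} ∪ F={C} → {A,C,T} (+1)
site 5, node DFHK: DFH={A,C,T} ∪ K={G} → {A,C,G,T} (+1)
site 5, node JO: J={C} ∪ O={T} → {C,T} (+1)
site 5, node DFHJKO: DFHK={A,C,G,T} ∩ JO={C,T} → {C,T} (+0)
site 6, node DH: D={C} ∪ H={G} → {C,G} (+1)
site 6, node DFH: DH={C,G} ∩ F={C} → {C} (+0)
site 6, node DFHK: DFH={C} ∩ K={C} → {C} (+0)
site 6, node JO: J={G} ∪ O={T} → {G,T} (+1)
site 6, node DFHJKO: DFHK={C} ∪ JO={G,T} → {C,G,T} (+1)
per-site changes: [2, 1, 2, 2, 3, 4, 3]; total = 17

17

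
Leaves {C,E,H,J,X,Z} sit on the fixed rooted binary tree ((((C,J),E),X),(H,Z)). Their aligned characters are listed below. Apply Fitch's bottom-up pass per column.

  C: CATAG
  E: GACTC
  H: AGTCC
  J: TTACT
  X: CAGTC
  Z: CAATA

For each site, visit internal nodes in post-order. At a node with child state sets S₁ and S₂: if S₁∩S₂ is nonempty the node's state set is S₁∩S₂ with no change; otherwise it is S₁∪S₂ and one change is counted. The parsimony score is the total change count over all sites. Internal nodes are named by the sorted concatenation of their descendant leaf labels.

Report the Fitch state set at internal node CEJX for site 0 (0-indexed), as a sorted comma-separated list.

site 0, node CJ: C={C} ∪ J={T} → {C,T} (+1)
site 0, node CEJ: CJ={C,T} ∪ E={G} → {C,G,T} (+1)
site 0, node CEJX: CEJ={C,G,T} ∩ X={C} → {C} (+0)
site 0, node HZ: H={A} ∪ Z={C} → {A,C} (+1)
site 0, node CEHJXZ: CEJX={C} ∩ HZ={A,C} → {C} (+0)
site 1, node CJ: C={A} ∪ J={T} → {A,T} (+1)
site 1, node CEJ: CJ={A,T} ∩ E={A} → {A} (+0)
site 1, node CEJX: CEJ={A} ∩ X={A} → {A} (+0)
site 1, node HZ: H={G} ∪ Z={A} → {A,G} (+1)
site 1, node CEHJXZ: CEJX={A} ∩ HZ={A,G} → {A} (+0)
site 2, node CJ: C={T} ∪ J={A} → {A,T} (+1)
site 2, node CEJ: CJ={A,T} ∪ E={C} → {A,C,T} (+1)
site 2, node CEJX: CEJ={A,C,T} ∪ X={G} → {A,C,G,T} (+1)
site 2, node HZ: H={T} ∪ Z={A} → {A,T} (+1)
site 2, node CEHJXZ: CEJX={A,C,G,T} ∩ HZ={A,T} → {A,T} (+0)
site 3, node CJ: C={A} ∪ J={C} → {A,C} (+1)
site 3, node CEJ: CJ={A,C} ∪ E={T} → {A,C,T} (+1)
site 3, node CEJX: CEJ={A,C,T} ∩ X={T} → {T} (+0)
site 3, node HZ: H={C} ∪ Z={T} → {C,T} (+1)
site 3, node CEHJXZ: CEJX={T} ∩ HZ={C,T} → {T} (+0)
site 4, node CJ: C={G} ∪ J={T} → {G,T} (+1)
site 4, node CEJ: CJ={G,T} ∪ E={C} → {C,G,T} (+1)
site 4, node CEJX: CEJ={C,G,T} ∩ X={C} → {C} (+0)
site 4, node HZ: H={C} ∪ Z={A} → {A,C} (+1)
site 4, node CEHJXZ: CEJX={C} ∩ HZ={A,C} → {C} (+0)
per-site changes: [3, 2, 4, 3, 3]; total = 15

C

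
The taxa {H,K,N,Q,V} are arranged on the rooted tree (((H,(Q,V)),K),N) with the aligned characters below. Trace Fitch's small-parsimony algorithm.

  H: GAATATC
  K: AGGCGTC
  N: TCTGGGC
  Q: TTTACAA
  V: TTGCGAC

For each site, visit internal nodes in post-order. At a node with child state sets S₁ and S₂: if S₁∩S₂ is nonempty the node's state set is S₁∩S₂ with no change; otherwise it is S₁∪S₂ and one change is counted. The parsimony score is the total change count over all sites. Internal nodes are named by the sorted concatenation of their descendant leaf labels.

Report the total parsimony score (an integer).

QV@0: {T} ∩ {T} = {T} (intersection, +0)
HQV@0: {G} ∪ {T} = {G,T} (union, +1)
HKQV@0: {G,T} ∪ {A} = {A,G,T} (union, +1)
HKNQV@0: {A,G,T} ∩ {T} = {T} (intersection, +0)
QV@1: {T} ∩ {T} = {T} (intersection, +0)
HQV@1: {A} ∪ {T} = {A,T} (union, +1)
HKQV@1: {A,T} ∪ {G} = {A,G,T} (union, +1)
HKNQV@1: {A,G,T} ∪ {C} = {A,C,G,T} (union, +1)
QV@2: {T} ∪ {G} = {G,T} (union, +1)
HQV@2: {A} ∪ {G,T} = {A,G,T} (union, +1)
HKQV@2: {A,G,T} ∩ {G} = {G} (intersection, +0)
HKNQV@2: {G} ∪ {T} = {G,T} (union, +1)
QV@3: {A} ∪ {C} = {A,C} (union, +1)
HQV@3: {T} ∪ {A,C} = {A,C,T} (union, +1)
HKQV@3: {A,C,T} ∩ {C} = {C} (intersection, +0)
HKNQV@3: {C} ∪ {G} = {C,G} (union, +1)
QV@4: {C} ∪ {G} = {C,G} (union, +1)
HQV@4: {A} ∪ {C,G} = {A,C,G} (union, +1)
HKQV@4: {A,C,G} ∩ {G} = {G} (intersection, +0)
HKNQV@4: {G} ∩ {G} = {G} (intersection, +0)
QV@5: {A} ∩ {A} = {A} (intersection, +0)
HQV@5: {T} ∪ {A} = {A,T} (union, +1)
HKQV@5: {A,T} ∩ {T} = {T} (intersection, +0)
HKNQV@5: {T} ∪ {G} = {G,T} (union, +1)
QV@6: {A} ∪ {C} = {A,C} (union, +1)
HQV@6: {C} ∩ {A,C} = {C} (intersection, +0)
HKQV@6: {C} ∩ {C} = {C} (intersection, +0)
HKNQV@6: {C} ∩ {C} = {C} (intersection, +0)
per-site changes: [2, 3, 3, 3, 2, 2, 1]; total = 16

16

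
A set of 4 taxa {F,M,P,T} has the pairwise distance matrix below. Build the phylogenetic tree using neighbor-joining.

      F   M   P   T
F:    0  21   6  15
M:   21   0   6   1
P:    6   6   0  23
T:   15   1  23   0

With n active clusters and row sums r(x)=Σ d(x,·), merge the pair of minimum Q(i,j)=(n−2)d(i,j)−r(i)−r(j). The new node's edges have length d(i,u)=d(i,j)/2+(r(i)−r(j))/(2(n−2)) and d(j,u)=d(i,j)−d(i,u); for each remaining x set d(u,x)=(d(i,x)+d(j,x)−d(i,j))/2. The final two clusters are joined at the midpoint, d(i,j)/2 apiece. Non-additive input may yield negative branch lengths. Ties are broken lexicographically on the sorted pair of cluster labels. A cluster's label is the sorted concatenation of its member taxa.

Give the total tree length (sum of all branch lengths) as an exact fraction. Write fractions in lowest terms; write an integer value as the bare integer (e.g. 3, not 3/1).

step 1: merge (F,P) at d=6, Q=-65; branch lengths F→19/4, P→5/4; new cluster FP
  updated: d(FP,M)=21/2, d(FP,T)=16
step 2: merge (FP,M) at d=21/2, Q=-55/2; branch lengths FP→51/4, M→-9/4; new cluster FMP
  updated: d(FMP,T)=13/4
step 3: merge (FMP,T) at d=13/4; branch lengths FMP→13/8, T→13/8; new cluster FMPT
final tree: (((F:19/4,P:5/4):51/4,M:-9/4):13/8,T:13/8)
total length: 79/4

79/4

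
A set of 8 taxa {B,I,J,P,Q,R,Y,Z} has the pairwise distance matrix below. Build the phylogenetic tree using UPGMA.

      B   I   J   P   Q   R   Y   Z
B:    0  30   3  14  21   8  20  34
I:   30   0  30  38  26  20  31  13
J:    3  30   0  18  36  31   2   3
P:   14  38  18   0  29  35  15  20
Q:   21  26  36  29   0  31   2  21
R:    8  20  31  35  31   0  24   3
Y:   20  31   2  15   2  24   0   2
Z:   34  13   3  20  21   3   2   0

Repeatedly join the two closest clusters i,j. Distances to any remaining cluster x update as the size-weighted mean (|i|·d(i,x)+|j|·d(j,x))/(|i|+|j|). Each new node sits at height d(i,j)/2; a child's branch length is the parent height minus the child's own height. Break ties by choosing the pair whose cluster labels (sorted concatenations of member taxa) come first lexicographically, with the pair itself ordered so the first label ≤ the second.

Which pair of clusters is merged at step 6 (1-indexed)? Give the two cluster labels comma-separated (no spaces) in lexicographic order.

BJPRYZ,Q

1. join J+Y (d=2) ⇒ JY; edges |J|=1, |Y|=1
  updated: d(B,JY)=23/2, d(I,JY)=61/2, d(JY,P)=33/2, d(JY,Q)=19, d(JY,R)=55/2, d(JY,Z)=5/2
2. join JY+Z (d=5/2) ⇒ JYZ; edges |JY|=1/4, |Z|=5/4
  updated: d(B,JYZ)=19, d(I,JYZ)=74/3, d(JYZ,P)=53/3, d(JYZ,Q)=59/3, d(JYZ,R)=58/3
3. join B+R (d=8) ⇒ BR; edges |B|=4, |R|=4
  updated: d(BR,I)=25, d(BR,JYZ)=115/6, d(BR,P)=49/2, d(BR,Q)=26
4. join JYZ+P (d=53/3) ⇒ JPYZ; edges |JYZ|=91/12, |P|=53/6
  updated: d(BR,JPYZ)=41/2, d(I,JPYZ)=28, d(JPYZ,Q)=22
5. join BR+JPYZ (d=41/2) ⇒ BJPRYZ; edges |BR|=25/4, |JPYZ|=17/12
  updated: d(BJPRYZ,I)=27, d(BJPRYZ,Q)=70/3
6. join BJPRYZ+Q (d=70/3) ⇒ BJPQRYZ; edges |BJPRYZ|=17/12, |Q|=35/3
  updated: d(BJPQRYZ,I)=188/7
7. join BJPQRYZ+I (d=188/7) ⇒ BIJPQRYZ; edges |BJPQRYZ|=37/21, |I|=94/7
final tree: ((((B:4,R:4):25/4,(((J:1,Y:1):1/4,Z:5/4):91/12,P:53/6):17/12):17/12,Q:35/3):37/21,I:94/7)
total length: 447/7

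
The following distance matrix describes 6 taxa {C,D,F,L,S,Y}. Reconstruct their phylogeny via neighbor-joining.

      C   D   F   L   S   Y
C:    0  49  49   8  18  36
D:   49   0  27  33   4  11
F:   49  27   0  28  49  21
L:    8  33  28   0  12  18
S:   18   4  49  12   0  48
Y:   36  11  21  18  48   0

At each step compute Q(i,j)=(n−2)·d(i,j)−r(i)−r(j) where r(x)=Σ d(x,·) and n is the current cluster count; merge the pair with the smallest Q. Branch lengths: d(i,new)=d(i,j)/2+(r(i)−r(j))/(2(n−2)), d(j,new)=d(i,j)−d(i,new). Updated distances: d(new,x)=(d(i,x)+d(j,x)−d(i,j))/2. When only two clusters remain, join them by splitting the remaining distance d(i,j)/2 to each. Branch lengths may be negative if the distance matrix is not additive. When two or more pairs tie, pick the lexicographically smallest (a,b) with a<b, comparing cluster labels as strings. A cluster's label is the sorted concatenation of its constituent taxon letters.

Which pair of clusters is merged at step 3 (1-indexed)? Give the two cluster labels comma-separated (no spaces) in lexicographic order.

CL,DS

iteration 1: select D,S (d=4, Q=-239); attach at lengths (9/8, 23/8); label the merged cluster DS
  updated: d(C,DS)=63/2, d(DS,F)=36, d(DS,L)=41/2, d(DS,Y)=55/2
iteration 2: select C,L (d=8, Q=-175); attach at lengths (37/3, -13/3); label the merged cluster CL
  updated: d(CL,DS)=22, d(CL,F)=69/2, d(CL,Y)=23
iteration 3: select CL,DS (d=22, Q=-121); attach at lengths (19/2, 25/2); label the merged cluster CDLS
  updated: d(CDLS,F)=97/4, d(CDLS,Y)=57/4
iteration 4: select CDLS,F (d=97/4, Q=-119/2); attach at lengths (35/4, 31/2); label the merged cluster CDFLS
  updated: d(CDFLS,Y)=11/2
iteration 5: select CDFLS,Y (d=11/2); attach at lengths (11/4, 11/4); label the merged cluster CDFLSY
final tree: ((((C:37/3,L:-13/3):19/2,(D:9/8,S:23/8):25/2):35/4,F:31/2):11/4,Y:11/4)
total length: 255/4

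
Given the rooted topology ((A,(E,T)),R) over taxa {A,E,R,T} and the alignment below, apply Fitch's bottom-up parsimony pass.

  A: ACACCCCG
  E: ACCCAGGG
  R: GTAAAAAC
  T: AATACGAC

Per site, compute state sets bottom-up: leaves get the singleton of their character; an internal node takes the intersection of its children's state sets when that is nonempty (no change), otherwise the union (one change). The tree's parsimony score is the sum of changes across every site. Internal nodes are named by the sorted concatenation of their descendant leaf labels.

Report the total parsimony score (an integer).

ET@0: {A} ∩ {A} = {A} (intersection, +0)
AET@0: {A} ∩ {A} = {A} (intersection, +0)
AERT@0: {A} ∪ {G} = {A,G} (union, +1)
ET@1: {C} ∪ {A} = {A,C} (union, +1)
AET@1: {C} ∩ {A,C} = {C} (intersection, +0)
AERT@1: {C} ∪ {T} = {C,T} (union, +1)
ET@2: {C} ∪ {T} = {C,T} (union, +1)
AET@2: {A} ∪ {C,T} = {A,C,T} (union, +1)
AERT@2: {A,C,T} ∩ {A} = {A} (intersection, +0)
ET@3: {C} ∪ {A} = {A,C} (union, +1)
AET@3: {C} ∩ {A,C} = {C} (intersection, +0)
AERT@3: {C} ∪ {A} = {A,C} (union, +1)
ET@4: {A} ∪ {C} = {A,C} (union, +1)
AET@4: {C} ∩ {A,C} = {C} (intersection, +0)
AERT@4: {C} ∪ {A} = {A,C} (union, +1)
ET@5: {G} ∩ {G} = {G} (intersection, +0)
AET@5: {C} ∪ {G} = {C,G} (union, +1)
AERT@5: {C,G} ∪ {A} = {A,C,G} (union, +1)
ET@6: {G} ∪ {A} = {A,G} (union, +1)
AET@6: {C} ∪ {A,G} = {A,C,G} (union, +1)
AERT@6: {A,C,G} ∩ {A} = {A} (intersection, +0)
ET@7: {G} ∪ {C} = {C,G} (union, +1)
AET@7: {G} ∩ {C,G} = {G} (intersection, +0)
AERT@7: {G} ∪ {C} = {C,G} (union, +1)
per-site changes: [1, 2, 2, 2, 2, 2, 2, 2]; total = 15

15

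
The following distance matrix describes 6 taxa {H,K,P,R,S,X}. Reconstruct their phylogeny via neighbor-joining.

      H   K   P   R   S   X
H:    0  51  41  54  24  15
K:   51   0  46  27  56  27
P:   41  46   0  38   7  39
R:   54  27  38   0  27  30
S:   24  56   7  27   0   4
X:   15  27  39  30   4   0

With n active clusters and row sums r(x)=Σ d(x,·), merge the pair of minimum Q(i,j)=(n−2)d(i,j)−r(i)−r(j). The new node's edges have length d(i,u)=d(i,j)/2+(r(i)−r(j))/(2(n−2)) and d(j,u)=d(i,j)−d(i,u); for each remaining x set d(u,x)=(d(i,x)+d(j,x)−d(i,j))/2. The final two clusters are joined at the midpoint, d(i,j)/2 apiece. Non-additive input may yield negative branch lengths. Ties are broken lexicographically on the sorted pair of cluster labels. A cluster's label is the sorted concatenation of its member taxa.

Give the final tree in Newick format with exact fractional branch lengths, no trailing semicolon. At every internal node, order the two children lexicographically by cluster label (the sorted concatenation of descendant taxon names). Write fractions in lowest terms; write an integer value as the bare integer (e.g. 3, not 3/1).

step 1: merge (K,R) at d=27, Q=-275; branch lengths K→139/8, R→77/8; new cluster KR
  updated: d(H,KR)=39, d(KR,P)=57/2, d(KR,S)=28, d(KR,X)=15
step 2: merge (P,S) at d=7, Q=-315/2; branch lengths P→49/4, S→-21/4; new cluster PS
  updated: d(H,PS)=29, d(KR,PS)=99/4, d(PS,X)=18
step 3: merge (H,X) at d=15, Q=-101; branch lengths H→65/4, X→-5/4; new cluster HX
  updated: d(HX,KR)=39/2, d(HX,PS)=16
step 4: merge (HX,KR) at d=39/2, Q=-241/4; branch lengths HX→43/8, KR→113/8; new cluster HKRX
  updated: d(HKRX,PS)=85/8
step 5: merge (HKRX,PS) at d=85/8; branch lengths HKRX→85/16, PS→85/16; new cluster HKPRSX
final tree: (((H:65/4,X:-5/4):43/8,(K:139/8,R:77/8):113/8):85/16,(P:49/4,S:-21/4):85/16)
total length: 633/8

(((H:65/4,X:-5/4):43/8,(K:139/8,R:77/8):113/8):85/16,(P:49/4,S:-21/4):85/16)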